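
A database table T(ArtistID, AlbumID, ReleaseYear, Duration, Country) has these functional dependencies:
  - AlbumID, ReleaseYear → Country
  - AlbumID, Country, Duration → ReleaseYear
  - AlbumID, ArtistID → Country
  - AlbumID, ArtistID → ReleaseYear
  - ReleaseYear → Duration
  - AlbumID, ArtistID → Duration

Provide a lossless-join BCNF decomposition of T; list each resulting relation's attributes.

Candidate key of the original relation: {AlbumID, ArtistID}.
{AlbumID, ArtistID, Country, Duration, ReleaseYear}: {AlbumID, ReleaseYear} determines {AlbumID, Country, Duration, ReleaseYear} here but is not a superkey — split on AlbumID, ReleaseYear → Country, Duration, giving {AlbumID, Country, Duration, ReleaseYear} and {AlbumID, ArtistID, ReleaseYear}.
{AlbumID, Country, Duration, ReleaseYear}: {ReleaseYear} determines {Duration, ReleaseYear} here but is not a superkey — split on ReleaseYear → Duration, giving {Duration, ReleaseYear} and {AlbumID, Country, ReleaseYear}.
{Duration, ReleaseYear} has no BCNF violation.
{AlbumID, Country, ReleaseYear} has no BCNF violation.
{AlbumID, ArtistID, ReleaseYear} has no BCNF violation.

{AlbumID, ArtistID, ReleaseYear}; {AlbumID, Country, ReleaseYear}; {Duration, ReleaseYear}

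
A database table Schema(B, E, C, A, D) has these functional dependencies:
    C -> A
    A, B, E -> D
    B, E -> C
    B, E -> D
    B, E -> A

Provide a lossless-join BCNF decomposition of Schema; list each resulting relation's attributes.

Candidate key of the original relation: {B, E}.
{A, B, C, D, E}: {C} determines {A, C} here but is not a superkey — split on C -> A, giving {A, C} and {B, C, D, E}.
{A, C} has no BCNF violation.
{B, C, D, E} has no BCNF violation.

{A, C}; {B, C, D, E}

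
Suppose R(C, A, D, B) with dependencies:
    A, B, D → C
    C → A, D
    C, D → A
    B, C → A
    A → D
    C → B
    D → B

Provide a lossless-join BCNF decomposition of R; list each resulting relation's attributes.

{A, C, D}; {B, D}

Candidate keys of the original relation: {A}, {C}.
{A, B, C, D}: {D} determines {B, D} here but is not a superkey — split on D → B, giving {B, D} and {A, C, D}.
{B, D} is in BCNF.
{A, C, D} is in BCNF.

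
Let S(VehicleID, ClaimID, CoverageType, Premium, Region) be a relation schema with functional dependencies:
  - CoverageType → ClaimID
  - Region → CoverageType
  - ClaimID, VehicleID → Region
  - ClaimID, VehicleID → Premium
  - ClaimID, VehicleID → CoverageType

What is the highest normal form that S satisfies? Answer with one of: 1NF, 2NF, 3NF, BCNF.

3NF

Candidate keys: {ClaimID, VehicleID}, {CoverageType, VehicleID}, {Region, VehicleID}. Prime attributes: {ClaimID, CoverageType, Region, VehicleID}.
CoverageType → ClaimID: {CoverageType}⁺ = {ClaimID, CoverageType}, which is not all of the attributes, so the left side is not a superkey — BCNF is violated.
Since {ClaimID} ⊆ prime attributes and every other non-superkey FD also has a prime right side, the schema is in 3NF.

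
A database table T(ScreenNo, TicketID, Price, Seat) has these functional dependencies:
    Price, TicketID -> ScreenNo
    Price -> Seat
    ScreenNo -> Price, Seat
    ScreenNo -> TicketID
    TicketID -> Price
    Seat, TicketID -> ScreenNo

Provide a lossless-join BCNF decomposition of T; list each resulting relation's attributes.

{Price, ScreenNo, TicketID}; {Price, Seat}

Candidate keys of the original relation: {ScreenNo}, {TicketID}.
{Price, ScreenNo, Seat, TicketID}: {Price} determines {Price, Seat} here but is not a superkey — split on Price -> Seat, giving {Price, Seat} and {Price, ScreenNo, TicketID}.
{Price, Seat} is in BCNF.
{Price, ScreenNo, TicketID} is in BCNF.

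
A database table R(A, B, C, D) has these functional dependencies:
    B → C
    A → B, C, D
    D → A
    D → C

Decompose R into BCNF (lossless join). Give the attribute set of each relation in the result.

{A, B, D}; {B, C}

Candidate keys of the original relation: {A}, {D}.
Within {A, B, C, D}: {B}⁺ ∩ {A, B, C, D} = {B, C}, not the whole set, so B → C violates BCNF; decompose into {B, C} and {A, B, D}.
{B, C} is in BCNF.
{A, B, D} is in BCNF.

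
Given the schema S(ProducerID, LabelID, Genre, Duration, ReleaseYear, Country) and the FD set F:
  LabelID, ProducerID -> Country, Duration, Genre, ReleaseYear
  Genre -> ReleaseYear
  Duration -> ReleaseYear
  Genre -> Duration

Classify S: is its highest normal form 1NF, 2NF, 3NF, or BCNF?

2NF

Candidate key: {LabelID, ProducerID}. Prime attributes: {LabelID, ProducerID}.
Genre -> ReleaseYear breaks BCNF: {Genre}⁺ = {Duration, Genre, ReleaseYear}, so {Genre} is not a superkey.
Because {ReleaseYear} is non-prime and the left side of Genre -> ReleaseYear is not a superkey, the relation is not in 3NF.
No proper subset of a key has a non-prime attribute in its closure, so there is no partial dependency; 2NF holds.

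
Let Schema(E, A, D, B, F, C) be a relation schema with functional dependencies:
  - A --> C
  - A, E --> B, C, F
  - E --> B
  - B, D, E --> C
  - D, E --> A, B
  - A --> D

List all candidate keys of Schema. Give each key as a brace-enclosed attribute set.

No FD produces {E}, so it must be in every candidate key.
{A, E}⁺ = {A, B, C, D, E, F} — all of the relation — so {A, E} is a candidate key.
{D, E}⁺ = {A, B, C, D, E, F} — all of the relation — so {D, E} is a candidate key.
These are minimal and exhaustive — every other superkey contains one of them.

{A, E}, {D, E}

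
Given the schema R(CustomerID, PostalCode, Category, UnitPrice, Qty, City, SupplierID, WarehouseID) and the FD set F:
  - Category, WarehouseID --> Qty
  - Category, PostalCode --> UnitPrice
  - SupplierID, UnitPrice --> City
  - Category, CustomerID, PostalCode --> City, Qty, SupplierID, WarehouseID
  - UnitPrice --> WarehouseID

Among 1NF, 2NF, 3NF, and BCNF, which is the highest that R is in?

1NF

Candidate key: {Category, CustomerID, PostalCode}. Prime attributes: {Category, CustomerID, PostalCode}.
For Category, WarehouseID --> Qty we have {Category, WarehouseID}⁺ = {Category, Qty, WarehouseID}; {Category, WarehouseID} is not a superkey, so BCNF fails.
Category, WarehouseID --> Qty determines the non-prime attribute {Qty} from a non-superkey — 3NF is violated.
The proper key subset {Category, PostalCode} of {Category, CustomerID, PostalCode} determines non-prime {Qty, UnitPrice, WarehouseID}, so the relation is not even in 2NF.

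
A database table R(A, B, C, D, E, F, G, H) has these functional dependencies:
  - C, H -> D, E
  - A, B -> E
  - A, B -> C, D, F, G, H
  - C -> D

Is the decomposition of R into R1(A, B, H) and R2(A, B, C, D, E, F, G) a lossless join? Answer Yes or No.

Common attributes: {A, B}; their closure is {A, B, C, D, E, F, G, H}.
This includes all of R1, so the common attributes are a superkey of R1 — the join is lossless.

Yes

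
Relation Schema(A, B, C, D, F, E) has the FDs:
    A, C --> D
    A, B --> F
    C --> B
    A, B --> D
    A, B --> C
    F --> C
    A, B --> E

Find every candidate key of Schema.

No FD produces {A}, so it must be in every candidate key.
{A, B} is a candidate key since {A, B}⁺ = {A, B, C, D, E, F} covers every attribute.
{A, C} is a candidate key since {A, C}⁺ = {A, B, C, D, E, F} covers every attribute.
{A, F} is a candidate key since {A, F}⁺ = {A, B, C, D, E, F} covers every attribute.
Any other superkey properly contains one of these, so there are no further candidate keys.

{A, B}, {A, C}, {A, F}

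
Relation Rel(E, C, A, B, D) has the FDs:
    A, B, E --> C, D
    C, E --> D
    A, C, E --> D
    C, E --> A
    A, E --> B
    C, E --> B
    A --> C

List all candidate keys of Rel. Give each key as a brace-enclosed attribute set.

Attributes never on any right-hand side: {E} — every candidate key must contain it.
Closure of {A, E} is {A, B, C, D, E}, the whole schema; {A, E} is a candidate key.
Closure of {C, E} is {A, B, C, D, E}, the whole schema; {C, E} is a candidate key.
These are minimal and exhaustive — every other superkey contains one of them.

{A, E}, {C, E}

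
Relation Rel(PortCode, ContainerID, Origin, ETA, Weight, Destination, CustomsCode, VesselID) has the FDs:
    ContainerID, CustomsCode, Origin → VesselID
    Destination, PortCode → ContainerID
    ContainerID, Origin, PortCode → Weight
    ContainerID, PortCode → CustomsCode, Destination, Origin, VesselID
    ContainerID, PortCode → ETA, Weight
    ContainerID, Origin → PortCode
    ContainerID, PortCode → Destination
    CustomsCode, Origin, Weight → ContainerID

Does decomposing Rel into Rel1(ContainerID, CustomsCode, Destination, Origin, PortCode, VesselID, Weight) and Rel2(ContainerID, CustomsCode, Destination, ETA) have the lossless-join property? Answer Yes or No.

Rel1 ∩ Rel2 = {ContainerID, CustomsCode, Destination}; its closure under F is {ContainerID, CustomsCode, Destination}.
The closure covers neither Rel1 nor Rel2 entirely; the join is not lossless.

No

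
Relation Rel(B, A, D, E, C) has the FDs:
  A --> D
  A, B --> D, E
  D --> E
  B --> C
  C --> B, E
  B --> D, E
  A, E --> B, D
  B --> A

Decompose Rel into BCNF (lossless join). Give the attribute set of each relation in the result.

Candidate keys of the original relation: {A}, {B}, {C}.
{A, B, C, D, E}: {D} determines {D, E} here but is not a superkey — split on D --> E, giving {D, E} and {A, B, C, D}.
{D, E} is in BCNF.
{A, B, C, D} is in BCNF.

{A, B, C, D}; {D, E}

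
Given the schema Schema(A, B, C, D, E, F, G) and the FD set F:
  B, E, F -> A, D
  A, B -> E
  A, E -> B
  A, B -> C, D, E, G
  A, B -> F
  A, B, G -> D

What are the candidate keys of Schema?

{A, B}⁺ = {A, B, C, D, E, F, G}, which is every attribute, so {A, B} is a candidate key.
{A, E}⁺ = {A, B, C, D, E, F, G}, which is every attribute, so {A, E} is a candidate key.
{B, E, F}⁺ = {A, B, C, D, E, F, G}, which is every attribute, so {B, E, F} is a candidate key.
These are minimal and exhaustive — every other superkey contains one of them.

{A, B}, {A, E}, {B, E, F}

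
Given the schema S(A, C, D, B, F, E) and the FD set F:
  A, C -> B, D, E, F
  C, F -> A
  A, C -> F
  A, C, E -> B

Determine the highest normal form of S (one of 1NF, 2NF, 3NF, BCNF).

BCNF

Candidate keys: {A, C}, {C, F}. Prime attributes: {A, C, F}.
Every FD has a superkey on the left, so the relation is in BCNF.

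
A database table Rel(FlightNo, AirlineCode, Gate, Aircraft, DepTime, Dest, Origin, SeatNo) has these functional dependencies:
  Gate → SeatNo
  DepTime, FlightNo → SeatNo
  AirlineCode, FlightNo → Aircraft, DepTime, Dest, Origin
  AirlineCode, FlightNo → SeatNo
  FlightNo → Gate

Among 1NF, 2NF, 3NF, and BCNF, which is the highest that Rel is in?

Candidate key: {AirlineCode, FlightNo}. Prime attributes: {AirlineCode, FlightNo}.
For Gate → SeatNo we have {Gate}⁺ = {Gate, SeatNo}; {Gate} is not a superkey, so BCNF fails.
Gate → SeatNo determines the non-prime attribute {SeatNo} from a non-superkey — 3NF is violated.
{FlightNo} is a proper subset of the key {AirlineCode, FlightNo}, and {FlightNo}⁺ contains the non-prime attributes {Gate, SeatNo} — a partial dependency, so 2NF is violated.

1NF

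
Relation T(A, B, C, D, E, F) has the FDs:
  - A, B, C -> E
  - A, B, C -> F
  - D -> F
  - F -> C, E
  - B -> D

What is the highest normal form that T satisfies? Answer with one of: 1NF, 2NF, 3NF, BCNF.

1NF

Candidate key: {A, B}. Prime attributes: {A, B}.
D -> F: {D}⁺ = {C, D, E, F}, which is not all of the attributes, so the left side is not a superkey — BCNF is violated.
D -> F determines the non-prime attribute {F} from a non-superkey — 3NF is violated.
The proper key subset {B} of {A, B} determines non-prime {C, D, E, F}, so the relation is not even in 2NF.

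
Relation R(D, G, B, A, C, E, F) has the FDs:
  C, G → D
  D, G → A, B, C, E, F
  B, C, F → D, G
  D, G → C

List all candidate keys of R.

{C, G}⁺ = {A, B, C, D, E, F, G}, which is every attribute, so {C, G} is a candidate key.
{D, G}⁺ = {A, B, C, D, E, F, G}, which is every attribute, so {D, G} is a candidate key.
{B, C, F}⁺ = {A, B, C, D, E, F, G}, which is every attribute, so {B, C, F} is a candidate key.
These are minimal and exhaustive — every other superkey contains one of them.

{B, C, F}, {C, G}, {D, G}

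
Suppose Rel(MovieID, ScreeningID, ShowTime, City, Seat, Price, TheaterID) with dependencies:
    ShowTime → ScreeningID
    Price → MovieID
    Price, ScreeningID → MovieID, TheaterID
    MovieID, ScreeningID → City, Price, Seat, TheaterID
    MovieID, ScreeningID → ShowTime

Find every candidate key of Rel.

{MovieID, ScreeningID}, {MovieID, ShowTime}, {Price, ScreeningID}, {Price, ShowTime}

{MovieID, ScreeningID} is a candidate key since {MovieID, ScreeningID}⁺ = {City, MovieID, Price, ScreeningID, Seat, ShowTime, TheaterID} covers every attribute.
{MovieID, ShowTime} is a candidate key since {MovieID, ShowTime}⁺ = {City, MovieID, Price, ScreeningID, Seat, ShowTime, TheaterID} covers every attribute.
{Price, ScreeningID} is a candidate key since {Price, ScreeningID}⁺ = {City, MovieID, Price, ScreeningID, Seat, ShowTime, TheaterID} covers every attribute.
{Price, ShowTime} is a candidate key since {Price, ShowTime}⁺ = {City, MovieID, Price, ScreeningID, Seat, ShowTime, TheaterID} covers every attribute.
Any other superkey properly contains one of these, so there are no further candidate keys.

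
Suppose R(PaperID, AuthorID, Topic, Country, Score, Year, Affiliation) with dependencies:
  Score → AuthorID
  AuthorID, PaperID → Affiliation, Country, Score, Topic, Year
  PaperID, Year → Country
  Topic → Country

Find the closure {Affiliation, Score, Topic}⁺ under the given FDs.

{Affiliation, AuthorID, Country, Score, Topic}

Start with {Affiliation, Score, Topic}.
Score → AuthorID applies; add {AuthorID} → now {Affiliation, AuthorID, Score, Topic}.
Topic → Country applies; add {Country} → now {Affiliation, AuthorID, Country, Score, Topic}.
No further FD applies.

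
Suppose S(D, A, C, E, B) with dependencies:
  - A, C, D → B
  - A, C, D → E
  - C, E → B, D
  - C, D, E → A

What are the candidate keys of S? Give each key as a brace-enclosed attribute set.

{A, C, D}, {C, E}

Attributes never on any right-hand side: {C} — every candidate key must contain it.
{C, E}⁺ = {A, B, C, D, E} — all of the relation — so {C, E} is a candidate key.
{A, C, D}⁺ = {A, B, C, D, E} — all of the relation — so {A, C, D} is a candidate key.
No proper subset of any of these is a key, and no other minimal superkey exists.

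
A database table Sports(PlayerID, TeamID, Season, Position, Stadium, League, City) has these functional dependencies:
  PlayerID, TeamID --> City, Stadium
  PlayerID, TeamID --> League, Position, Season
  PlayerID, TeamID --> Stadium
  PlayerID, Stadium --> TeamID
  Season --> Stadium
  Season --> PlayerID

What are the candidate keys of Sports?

{PlayerID, Stadium}, {PlayerID, TeamID}, {Season}

{Season}⁺ = {City, League, PlayerID, Position, Season, Stadium, TeamID}, which is every attribute, so {Season} is a candidate key.
{PlayerID, Stadium}⁺ = {City, League, PlayerID, Position, Season, Stadium, TeamID}, which is every attribute, so {PlayerID, Stadium} is a candidate key.
{PlayerID, TeamID}⁺ = {City, League, PlayerID, Position, Season, Stadium, TeamID}, which is every attribute, so {PlayerID, TeamID} is a candidate key.
These are minimal and exhaustive — every other superkey contains one of them.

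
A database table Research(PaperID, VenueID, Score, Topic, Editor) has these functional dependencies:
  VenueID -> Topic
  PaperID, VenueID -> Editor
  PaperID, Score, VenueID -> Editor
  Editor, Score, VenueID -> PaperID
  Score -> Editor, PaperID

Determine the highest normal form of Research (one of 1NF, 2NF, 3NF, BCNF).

1NF

Candidate key: {Score, VenueID}. Prime attributes: {Score, VenueID}.
VenueID -> Topic: {VenueID}⁺ = {Topic, VenueID}, which is not all of the attributes, so the left side is not a superkey — BCNF is violated.
VenueID -> Topic has non-prime {Topic} on the right and a non-superkey on the left, so 3NF fails.
{Score} is a proper subset of the key {Score, VenueID}, and {Score}⁺ contains the non-prime attributes {Editor, PaperID} — a partial dependency, so 2NF is violated.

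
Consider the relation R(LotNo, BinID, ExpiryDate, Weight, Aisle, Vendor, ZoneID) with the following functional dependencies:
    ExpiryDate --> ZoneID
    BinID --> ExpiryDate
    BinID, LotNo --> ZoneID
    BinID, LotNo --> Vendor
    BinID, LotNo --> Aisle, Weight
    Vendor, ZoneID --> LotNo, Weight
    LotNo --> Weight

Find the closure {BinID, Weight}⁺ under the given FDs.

{BinID, ExpiryDate, Weight, ZoneID}

Start with {BinID, Weight}.
BinID --> ExpiryDate applies; add {ExpiryDate} → now {BinID, ExpiryDate, Weight}.
ExpiryDate --> ZoneID applies; add {ZoneID} → now {BinID, ExpiryDate, Weight, ZoneID}.
No further FD applies.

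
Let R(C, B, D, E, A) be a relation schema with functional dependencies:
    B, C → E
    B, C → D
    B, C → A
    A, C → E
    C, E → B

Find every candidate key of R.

No FD produces {C}, so it must be in every candidate key.
{A, C}⁺ = {A, B, C, D, E} — all of the relation — so {A, C} is a candidate key.
{B, C}⁺ = {A, B, C, D, E} — all of the relation — so {B, C} is a candidate key.
{C, E}⁺ = {A, B, C, D, E} — all of the relation — so {C, E} is a candidate key.
No proper subset of any of these is a key, and no other minimal superkey exists.

{A, C}, {B, C}, {C, E}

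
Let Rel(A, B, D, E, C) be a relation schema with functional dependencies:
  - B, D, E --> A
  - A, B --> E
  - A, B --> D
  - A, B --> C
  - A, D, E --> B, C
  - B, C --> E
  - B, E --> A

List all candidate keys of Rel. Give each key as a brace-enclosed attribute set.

Closure of {A, B} is {A, B, C, D, E}, the whole schema; {A, B} is a candidate key.
Closure of {B, C} is {A, B, C, D, E}, the whole schema; {B, C} is a candidate key.
Closure of {B, E} is {A, B, C, D, E}, the whole schema; {B, E} is a candidate key.
Closure of {A, D, E} is {A, B, C, D, E}, the whole schema; {A, D, E} is a candidate key.
Any other superkey properly contains one of these, so there are no further candidate keys.

{A, B}, {A, D, E}, {B, C}, {B, E}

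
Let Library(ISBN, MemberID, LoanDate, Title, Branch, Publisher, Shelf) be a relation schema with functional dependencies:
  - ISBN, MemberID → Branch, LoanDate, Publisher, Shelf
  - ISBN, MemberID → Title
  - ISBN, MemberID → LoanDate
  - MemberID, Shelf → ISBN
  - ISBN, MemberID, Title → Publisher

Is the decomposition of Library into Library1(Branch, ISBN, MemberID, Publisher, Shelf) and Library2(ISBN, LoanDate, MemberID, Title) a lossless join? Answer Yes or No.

Yes

The shared attributes are {ISBN, MemberID} and {ISBN, MemberID}⁺ = {Branch, ISBN, LoanDate, MemberID, Publisher, Shelf, Title}.
Library1 is contained in that closure, so Library1 ∩ Library2 → Library1 holds and the join is lossless.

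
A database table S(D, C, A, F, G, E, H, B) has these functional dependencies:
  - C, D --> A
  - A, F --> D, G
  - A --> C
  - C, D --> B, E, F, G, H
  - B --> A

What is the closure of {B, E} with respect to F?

Start with {B, E}.
B --> A applies; add {A} → now {A, B, E}.
A --> C applies; add {C} → now {A, B, C, E}.
No further FD applies.

{A, B, C, E}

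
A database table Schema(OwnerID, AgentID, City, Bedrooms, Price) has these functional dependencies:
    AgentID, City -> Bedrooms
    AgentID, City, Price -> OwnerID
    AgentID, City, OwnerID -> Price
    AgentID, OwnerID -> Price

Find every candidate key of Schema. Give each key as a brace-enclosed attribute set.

{AgentID, City, OwnerID}, {AgentID, City, Price}

Attributes never on any right-hand side: {AgentID, City} — every candidate key must contain all of them.
{AgentID, City, OwnerID}⁺ = {AgentID, Bedrooms, City, OwnerID, Price} — all of the relation — so {AgentID, City, OwnerID} is a candidate key.
{AgentID, City, Price}⁺ = {AgentID, Bedrooms, City, OwnerID, Price} — all of the relation — so {AgentID, City, Price} is a candidate key.
These are minimal and exhaustive — every other superkey contains one of them.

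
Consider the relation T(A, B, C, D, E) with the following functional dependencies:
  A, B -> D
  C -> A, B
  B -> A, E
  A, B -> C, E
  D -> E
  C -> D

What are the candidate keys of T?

{B}, {C}

{B}⁺ = {A, B, C, D, E}, which is every attribute, so {B} is a candidate key.
{C}⁺ = {A, B, C, D, E}, which is every attribute, so {C} is a candidate key.
These are minimal and exhaustive — every other superkey contains one of them.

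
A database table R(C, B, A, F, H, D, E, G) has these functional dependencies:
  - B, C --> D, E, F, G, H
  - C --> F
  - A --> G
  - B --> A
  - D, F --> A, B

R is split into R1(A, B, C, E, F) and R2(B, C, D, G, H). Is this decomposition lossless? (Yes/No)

R1 ∩ R2 = {B, C}; its closure under F is {A, B, C, D, E, F, G, H}.
This includes all of R1, so the common attributes are a superkey of R1 — the join is lossless.

Yes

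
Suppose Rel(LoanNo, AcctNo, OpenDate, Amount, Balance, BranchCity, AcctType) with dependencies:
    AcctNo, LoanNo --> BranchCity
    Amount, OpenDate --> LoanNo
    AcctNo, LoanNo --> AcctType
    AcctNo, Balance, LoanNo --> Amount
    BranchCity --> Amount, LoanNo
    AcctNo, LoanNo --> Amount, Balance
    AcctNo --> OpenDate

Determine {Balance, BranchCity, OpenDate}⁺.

Start with {Balance, BranchCity, OpenDate}.
BranchCity --> Amount, LoanNo applies; add {Amount, LoanNo} → now {Amount, Balance, BranchCity, LoanNo, OpenDate}.
No further FD applies.

{Amount, Balance, BranchCity, LoanNo, OpenDate}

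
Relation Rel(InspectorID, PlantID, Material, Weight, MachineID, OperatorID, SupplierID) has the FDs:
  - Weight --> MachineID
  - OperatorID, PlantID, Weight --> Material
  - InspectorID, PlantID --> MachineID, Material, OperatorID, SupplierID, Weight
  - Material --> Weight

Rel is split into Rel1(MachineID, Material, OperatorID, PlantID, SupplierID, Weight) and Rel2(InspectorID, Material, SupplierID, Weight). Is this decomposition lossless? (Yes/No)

No

Common attributes: {Material, SupplierID, Weight}; their closure is {MachineID, Material, SupplierID, Weight}.
The closure covers neither Rel1 nor Rel2 entirely; the join is not lossless.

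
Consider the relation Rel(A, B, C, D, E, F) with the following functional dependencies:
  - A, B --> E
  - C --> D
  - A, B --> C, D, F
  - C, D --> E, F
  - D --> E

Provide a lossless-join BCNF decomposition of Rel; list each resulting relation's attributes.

Candidate key of the original relation: {A, B}.
In {A, B, C, D, E, F}, {C} is not a superkey ({C}⁺ restricted to this set is {C, D, E, F}), so split on C --> D, E, F into {C, D, E, F} and {A, B, C}.
In {C, D, E, F}, {D} is not a superkey ({D}⁺ restricted to this set is {D, E}), so split on D --> E into {D, E} and {C, D, F}.
{D, E} is in BCNF.
{C, D, F} is in BCNF.
{A, B, C} is in BCNF.

{A, B, C}; {C, D, F}; {D, E}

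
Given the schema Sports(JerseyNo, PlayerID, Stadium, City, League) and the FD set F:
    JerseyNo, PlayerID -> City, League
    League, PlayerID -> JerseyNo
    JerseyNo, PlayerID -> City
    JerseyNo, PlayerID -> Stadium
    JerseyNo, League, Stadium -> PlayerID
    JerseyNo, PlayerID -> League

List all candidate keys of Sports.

{JerseyNo, PlayerID} is a candidate key since {JerseyNo, PlayerID}⁺ = {City, JerseyNo, League, PlayerID, Stadium} covers every attribute.
{League, PlayerID} is a candidate key since {League, PlayerID}⁺ = {City, JerseyNo, League, PlayerID, Stadium} covers every attribute.
{JerseyNo, League, Stadium} is a candidate key since {JerseyNo, League, Stadium}⁺ = {City, JerseyNo, League, PlayerID, Stadium} covers every attribute.
These are minimal and exhaustive — every other superkey contains one of them.

{JerseyNo, League, Stadium}, {JerseyNo, PlayerID}, {League, PlayerID}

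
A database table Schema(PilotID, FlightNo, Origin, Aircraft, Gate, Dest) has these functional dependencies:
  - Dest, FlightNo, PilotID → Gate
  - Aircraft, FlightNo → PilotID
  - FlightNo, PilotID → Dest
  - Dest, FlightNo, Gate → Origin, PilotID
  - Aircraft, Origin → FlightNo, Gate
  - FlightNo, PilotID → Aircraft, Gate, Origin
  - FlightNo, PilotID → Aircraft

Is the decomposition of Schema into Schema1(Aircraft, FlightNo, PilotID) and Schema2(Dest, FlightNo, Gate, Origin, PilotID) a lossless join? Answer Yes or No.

Yes

Common attributes: {FlightNo, PilotID}; their closure is {Aircraft, Dest, FlightNo, Gate, Origin, PilotID}.
Schema1 is contained in that closure, so Schema1 ∩ Schema2 → Schema1 holds and the join is lossless.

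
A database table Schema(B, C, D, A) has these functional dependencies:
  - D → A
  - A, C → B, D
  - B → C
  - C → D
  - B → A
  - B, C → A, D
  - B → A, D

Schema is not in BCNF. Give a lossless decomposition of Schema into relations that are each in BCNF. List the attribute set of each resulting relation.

{A, D}; {B, C, D}

Candidate keys of the original relation: {B}, {C}.
{A, B, C, D}: {D} determines {A, D} here but is not a superkey — split on D → A, giving {A, D} and {B, C, D}.
{A, D} has no BCNF violation.
{B, C, D} has no BCNF violation.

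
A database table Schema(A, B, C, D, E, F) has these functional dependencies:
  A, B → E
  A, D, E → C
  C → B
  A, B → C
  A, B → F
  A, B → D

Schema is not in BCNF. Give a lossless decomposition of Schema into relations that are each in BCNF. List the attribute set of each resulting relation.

Candidate keys of the original relation: {A, B}, {A, C}, {A, D, E}.
{A, B, C, D, E, F}: {C} determines {B, C} here but is not a superkey — split on C → B, giving {B, C} and {A, C, D, E, F}.
{B, C} has no BCNF violation.
{A, C, D, E, F} has no BCNF violation.

{A, C, D, E, F}; {B, C}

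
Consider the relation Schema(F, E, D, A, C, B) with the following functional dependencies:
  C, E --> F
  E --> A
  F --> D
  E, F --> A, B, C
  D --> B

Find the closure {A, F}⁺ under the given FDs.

{A, B, D, F}

Start with {A, F}.
F --> D applies; add {D} → now {A, D, F}.
D --> B applies; add {B} → now {A, B, D, F}.
No further FD applies.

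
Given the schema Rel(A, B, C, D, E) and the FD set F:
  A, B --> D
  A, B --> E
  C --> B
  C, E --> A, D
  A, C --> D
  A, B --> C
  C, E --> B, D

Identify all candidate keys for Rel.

{A, B}, {A, C}, {C, E}

Closure of {A, B} is {A, B, C, D, E}, the whole schema; {A, B} is a candidate key.
Closure of {A, C} is {A, B, C, D, E}, the whole schema; {A, C} is a candidate key.
Closure of {C, E} is {A, B, C, D, E}, the whole schema; {C, E} is a candidate key.
Any other superkey properly contains one of these, so there are no further candidate keys.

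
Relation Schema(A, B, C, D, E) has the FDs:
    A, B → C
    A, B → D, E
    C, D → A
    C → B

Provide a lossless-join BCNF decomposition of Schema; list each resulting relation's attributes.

{A, C, D, E}; {B, C}

Candidate keys of the original relation: {A, B}, {A, C}, {C, D}.
{A, B, C, D, E}: {C} determines {B, C} here but is not a superkey — split on C → B, giving {B, C} and {A, C, D, E}.
{B, C} is in BCNF.
{A, C, D, E} is in BCNF.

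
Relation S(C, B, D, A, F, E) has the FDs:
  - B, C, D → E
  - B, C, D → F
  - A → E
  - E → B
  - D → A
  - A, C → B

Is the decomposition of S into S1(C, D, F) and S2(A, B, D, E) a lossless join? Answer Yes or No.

Yes

The shared attributes are {D} and {D}⁺ = {A, B, D, E}.
Since S2 ⊆ {A, B, D, E}, the intersection is a superkey of S2; the decomposition is lossless.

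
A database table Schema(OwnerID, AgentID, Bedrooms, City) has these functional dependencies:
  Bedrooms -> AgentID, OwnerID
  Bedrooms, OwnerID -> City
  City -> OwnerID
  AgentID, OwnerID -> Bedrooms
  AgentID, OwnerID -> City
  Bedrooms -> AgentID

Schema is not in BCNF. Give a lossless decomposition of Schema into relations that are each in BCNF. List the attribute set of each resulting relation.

Candidate keys of the original relation: {AgentID, City}, {AgentID, OwnerID}, {Bedrooms}.
In {AgentID, Bedrooms, City, OwnerID}, {City} is not a superkey ({City}⁺ restricted to this set is {City, OwnerID}), so split on City -> OwnerID into {City, OwnerID} and {AgentID, Bedrooms, City}.
{City, OwnerID}: every determinant is a superkey — BCNF.
{AgentID, Bedrooms, City}: every determinant is a superkey — BCNF.

{AgentID, Bedrooms, City}; {City, OwnerID}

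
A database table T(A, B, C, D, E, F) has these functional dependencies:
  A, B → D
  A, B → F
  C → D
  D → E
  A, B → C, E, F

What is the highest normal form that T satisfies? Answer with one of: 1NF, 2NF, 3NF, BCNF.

2NF

Candidate key: {A, B}. Prime attributes: {A, B}.
C → D: {C}⁺ = {C, D, E}, which is not all of the attributes, so the left side is not a superkey — BCNF is violated.
C → D has non-prime {D} on the right and a non-superkey on the left, so 3NF fails.
No proper subset of a key has a non-prime attribute in its closure, so there is no partial dependency; 2NF holds.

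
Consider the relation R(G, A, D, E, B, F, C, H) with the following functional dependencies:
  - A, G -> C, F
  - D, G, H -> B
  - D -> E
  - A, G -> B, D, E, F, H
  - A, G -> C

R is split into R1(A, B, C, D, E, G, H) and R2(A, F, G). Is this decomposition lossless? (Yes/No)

R1 ∩ R2 = {A, G}; its closure under F is {A, B, C, D, E, F, G, H}.
R1 is contained in that closure, so R1 ∩ R2 -> R1 holds and the join is lossless.

Yes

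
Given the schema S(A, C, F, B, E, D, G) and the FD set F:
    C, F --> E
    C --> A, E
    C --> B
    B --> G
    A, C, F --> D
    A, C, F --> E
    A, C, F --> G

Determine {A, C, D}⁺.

Start with {A, C, D}.
C --> A, E applies; add {E} → now {A, C, D, E}.
C --> B applies; add {B} → now {A, B, C, D, E}.
B --> G applies; add {G} → now {A, B, C, D, E, G}.
No further FD applies.

{A, B, C, D, E, G}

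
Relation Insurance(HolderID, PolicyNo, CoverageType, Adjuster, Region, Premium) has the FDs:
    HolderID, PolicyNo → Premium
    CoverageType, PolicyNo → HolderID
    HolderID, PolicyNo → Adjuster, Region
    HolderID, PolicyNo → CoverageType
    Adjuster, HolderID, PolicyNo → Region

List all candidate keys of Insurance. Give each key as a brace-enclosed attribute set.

{CoverageType, PolicyNo}, {HolderID, PolicyNo}

Attributes never on any right-hand side: {PolicyNo} — every candidate key must contain it.
{CoverageType, PolicyNo}⁺ = {Adjuster, CoverageType, HolderID, PolicyNo, Premium, Region}, which is every attribute, so {CoverageType, PolicyNo} is a candidate key.
{HolderID, PolicyNo}⁺ = {Adjuster, CoverageType, HolderID, PolicyNo, Premium, Region}, which is every attribute, so {HolderID, PolicyNo} is a candidate key.
These are minimal and exhaustive — every other superkey contains one of them.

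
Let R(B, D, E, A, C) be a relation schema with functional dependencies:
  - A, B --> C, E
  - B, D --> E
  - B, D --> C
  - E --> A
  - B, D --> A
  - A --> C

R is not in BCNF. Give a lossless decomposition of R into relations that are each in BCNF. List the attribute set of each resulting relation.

Candidate key of the original relation: {B, D}.
{A, B, C, D, E}: {A, B} determines {A, B, C, E} here but is not a superkey — split on A, B --> C, E, giving {A, B, C, E} and {A, B, D}.
{A, B, C, E}: {E} determines {A, C, E} here but is not a superkey — split on E --> A, C, giving {A, C, E} and {B, E}.
{A, C, E}: {A} determines {A, C} here but is not a superkey — split on A --> C, giving {A, C} and {A, E}.
{A, C}: every determinant is a superkey — BCNF.
{A, E}: every determinant is a superkey — BCNF.
{B, E}: every determinant is a superkey — BCNF.
{A, B, D}: every determinant is a superkey — BCNF.

{A, B, D}; {A, C}; {A, E}; {B, E}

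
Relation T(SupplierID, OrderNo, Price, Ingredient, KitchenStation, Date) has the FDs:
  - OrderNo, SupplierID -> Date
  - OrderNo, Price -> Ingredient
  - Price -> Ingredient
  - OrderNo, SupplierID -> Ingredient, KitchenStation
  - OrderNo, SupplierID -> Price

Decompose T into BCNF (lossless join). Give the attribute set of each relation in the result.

{Date, KitchenStation, OrderNo, Price, SupplierID}; {Ingredient, Price}

Candidate key of the original relation: {OrderNo, SupplierID}.
{Date, Ingredient, KitchenStation, OrderNo, Price, SupplierID}: {OrderNo, Price} determines {Ingredient, OrderNo, Price} here but is not a superkey — split on OrderNo, Price -> Ingredient, giving {Ingredient, OrderNo, Price} and {Date, KitchenStation, OrderNo, Price, SupplierID}.
{Ingredient, OrderNo, Price}: {Price} determines {Ingredient, Price} here but is not a superkey — split on Price -> Ingredient, giving {Ingredient, Price} and {OrderNo, Price}.
{Ingredient, Price}: every determinant is a superkey — BCNF.
{OrderNo, Price}: every determinant is a superkey — BCNF.
{Date, KitchenStation, OrderNo, Price, SupplierID}: every determinant is a superkey — BCNF.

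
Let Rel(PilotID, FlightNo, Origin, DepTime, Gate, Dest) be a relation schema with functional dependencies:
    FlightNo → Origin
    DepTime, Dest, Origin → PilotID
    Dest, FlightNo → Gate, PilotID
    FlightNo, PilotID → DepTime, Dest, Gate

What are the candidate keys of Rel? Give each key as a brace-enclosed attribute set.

No FD produces {FlightNo}, so it must be in every candidate key.
{Dest, FlightNo} is a candidate key since {Dest, FlightNo}⁺ = {DepTime, Dest, FlightNo, Gate, Origin, PilotID} covers every attribute.
{FlightNo, PilotID} is a candidate key since {FlightNo, PilotID}⁺ = {DepTime, Dest, FlightNo, Gate, Origin, PilotID} covers every attribute.
No proper subset of any of these is a key, and no other minimal superkey exists.

{Dest, FlightNo}, {FlightNo, PilotID}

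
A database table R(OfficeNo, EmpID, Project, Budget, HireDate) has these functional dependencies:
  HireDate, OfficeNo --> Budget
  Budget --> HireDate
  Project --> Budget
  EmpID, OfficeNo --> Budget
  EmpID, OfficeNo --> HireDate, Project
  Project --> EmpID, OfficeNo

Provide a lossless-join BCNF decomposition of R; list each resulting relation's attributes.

{Budget, HireDate}; {Budget, OfficeNo}; {EmpID, HireDate, OfficeNo, Project}

Candidate keys of the original relation: {EmpID, OfficeNo}, {Project}.
In {Budget, EmpID, HireDate, OfficeNo, Project}, {HireDate, OfficeNo} is not a superkey ({HireDate, OfficeNo}⁺ restricted to this set is {Budget, HireDate, OfficeNo}), so split on HireDate, OfficeNo --> Budget into {Budget, HireDate, OfficeNo} and {EmpID, HireDate, OfficeNo, Project}.
In {Budget, HireDate, OfficeNo}, {Budget} is not a superkey ({Budget}⁺ restricted to this set is {Budget, HireDate}), so split on Budget --> HireDate into {Budget, HireDate} and {Budget, OfficeNo}.
{Budget, HireDate}: every determinant is a superkey — BCNF.
{Budget, OfficeNo}: every determinant is a superkey — BCNF.
{EmpID, HireDate, OfficeNo, Project}: every determinant is a superkey — BCNF.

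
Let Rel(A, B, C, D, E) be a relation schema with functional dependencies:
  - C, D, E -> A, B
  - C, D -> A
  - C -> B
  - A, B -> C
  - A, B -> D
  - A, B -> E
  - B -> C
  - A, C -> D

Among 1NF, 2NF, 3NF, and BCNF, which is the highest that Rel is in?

Candidate keys: {A, B}, {A, C}, {B, D}, {C, D}. Prime attributes: {A, B, C, D}.
C -> B: {C}⁺ = {B, C}, which is not all of the attributes, so the left side is not a superkey — BCNF is violated.
Since {B} ⊆ prime attributes and every other non-superkey FD also has a prime right side, the schema is in 3NF.

3NF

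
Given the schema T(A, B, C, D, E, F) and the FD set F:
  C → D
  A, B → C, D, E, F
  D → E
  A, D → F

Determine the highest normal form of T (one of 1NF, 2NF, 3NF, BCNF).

Candidate key: {A, B}. Prime attributes: {A, B}.
C → D: {C}⁺ = {C, D, E}, which is not all of the attributes, so the left side is not a superkey — BCNF is violated.
Because {D} is non-prime and the left side of C → D is not a superkey, the relation is not in 3NF.
No non-prime attribute depends on a proper subset of any candidate key, so 2NF holds.

2NF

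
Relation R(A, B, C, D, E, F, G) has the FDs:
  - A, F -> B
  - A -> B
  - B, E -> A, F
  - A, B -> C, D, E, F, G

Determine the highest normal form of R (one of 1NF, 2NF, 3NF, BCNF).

BCNF

Candidate keys: {A}, {B, E}. Prime attributes: {A, B, E}.
Each dependency's left side is a superkey — BCNF holds.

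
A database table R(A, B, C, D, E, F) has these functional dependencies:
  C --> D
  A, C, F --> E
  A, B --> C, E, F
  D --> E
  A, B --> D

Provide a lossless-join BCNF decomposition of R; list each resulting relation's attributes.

{A, B, C, F}; {C, D}; {D, E}

Candidate key of the original relation: {A, B}.
Within {A, B, C, D, E, F}: {C}⁺ ∩ {A, B, C, D, E, F} = {C, D, E}, not the whole set, so C --> D, E violates BCNF; decompose into {C, D, E} and {A, B, C, F}.
Within {C, D, E}: {D}⁺ ∩ {C, D, E} = {D, E}, not the whole set, so D --> E violates BCNF; decompose into {D, E} and {C, D}.
{D, E}: every determinant is a superkey — BCNF.
{C, D}: every determinant is a superkey — BCNF.
{A, B, C, F}: every determinant is a superkey — BCNF.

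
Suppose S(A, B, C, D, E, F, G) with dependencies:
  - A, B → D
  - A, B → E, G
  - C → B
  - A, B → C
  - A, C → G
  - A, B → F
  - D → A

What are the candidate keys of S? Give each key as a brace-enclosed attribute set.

{A, B}, {A, C}, {B, D}, {C, D}

{A, B}⁺ = {A, B, C, D, E, F, G} — all of the relation — so {A, B} is a candidate key.
{A, C}⁺ = {A, B, C, D, E, F, G} — all of the relation — so {A, C} is a candidate key.
{B, D}⁺ = {A, B, C, D, E, F, G} — all of the relation — so {B, D} is a candidate key.
{C, D}⁺ = {A, B, C, D, E, F, G} — all of the relation — so {C, D} is a candidate key.
No proper subset of any of these is a key, and no other minimal superkey exists.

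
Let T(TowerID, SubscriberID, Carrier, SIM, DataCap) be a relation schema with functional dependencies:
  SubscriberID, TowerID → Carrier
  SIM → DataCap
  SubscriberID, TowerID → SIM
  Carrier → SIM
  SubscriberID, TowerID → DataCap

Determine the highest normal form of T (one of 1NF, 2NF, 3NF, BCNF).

2NF

Candidate key: {SubscriberID, TowerID}. Prime attributes: {SubscriberID, TowerID}.
SIM → DataCap: {SIM}⁺ = {DataCap, SIM}, which is not all of the attributes, so the left side is not a superkey — BCNF is violated.
SIM → DataCap determines the non-prime attribute {DataCap} from a non-superkey — 3NF is violated.
Checking every proper subset of each key, none determines a non-prime attribute — 2NF is satisfied.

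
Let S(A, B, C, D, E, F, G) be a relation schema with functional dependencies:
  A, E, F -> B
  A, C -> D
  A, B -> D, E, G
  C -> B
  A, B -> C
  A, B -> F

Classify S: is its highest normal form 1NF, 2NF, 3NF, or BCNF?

Candidate keys: {A, B}, {A, C}, {A, E, F}. Prime attributes: {A, B, C, E, F}.
C -> B: {C}⁺ = {B, C}, which is not all of the attributes, so the left side is not a superkey — BCNF is violated.
Its right-hand attributes {B} are all prime, as are those of every other non-superkey FD — the relation is in 3NF.

3NF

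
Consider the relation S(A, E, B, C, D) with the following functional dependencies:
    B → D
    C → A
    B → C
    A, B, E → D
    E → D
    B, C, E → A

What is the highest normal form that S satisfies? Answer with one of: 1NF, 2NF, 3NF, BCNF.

Candidate key: {B, E}. Prime attributes: {B, E}.
B → D breaks BCNF: {B}⁺ = {A, B, C, D}, so {B} is not a superkey.
B → D determines the non-prime attribute {D} from a non-superkey — 3NF is violated.
Since {B} ⊂ {B, E} and {B}⁺ ⊇ {A, C, D} with {A, C, D} non-prime, there is a partial dependency; 2NF fails.

1NF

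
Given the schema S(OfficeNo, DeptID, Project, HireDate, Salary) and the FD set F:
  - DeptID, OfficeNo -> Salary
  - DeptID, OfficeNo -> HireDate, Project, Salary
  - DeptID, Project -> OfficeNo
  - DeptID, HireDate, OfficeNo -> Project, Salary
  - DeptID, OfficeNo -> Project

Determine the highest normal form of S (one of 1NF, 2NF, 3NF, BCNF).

Candidate keys: {DeptID, OfficeNo}, {DeptID, Project}. Prime attributes: {DeptID, OfficeNo, Project}.
Each dependency's left side is a superkey — BCNF holds.

BCNF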